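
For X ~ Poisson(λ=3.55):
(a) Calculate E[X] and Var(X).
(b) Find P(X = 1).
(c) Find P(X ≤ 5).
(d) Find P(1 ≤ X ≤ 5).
(a) E[X] = 3.5500, Var(X) = 3.5500
(b) P(X = 1) = 0.101972
(c) P(X ≤ 5) = 0.850935
(d) P(1 ≤ X ≤ 5) = 0.822210

We have X ~ Poisson(λ=3.55).

(a) Moments:
E[X] = 3.5500
Var(X) = 3.5500
σ = √Var(X) = 1.8841

(b) Point probability using PMF:
P(X = 1) = 0.101972

(c) Cumulative probability using CDF:
P(X ≤ 5) = F(5) = 0.850935

(d) Range probability:
P(1 ≤ X ≤ 5) = P(X ≤ 5) - P(X ≤ 0)
                   = F(5) - F(0)
                   = 0.850935 - 0.028725
                   = 0.822210

This means approximately 82.2% of outcomes fall in the interval [1, 5].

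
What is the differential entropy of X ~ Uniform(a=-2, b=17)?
2.9444 nats

We have X ~ Uniform(a=-2, b=17).

The differential entropy measures the uncertainty or information content of the distribution.

For a Uniform distribution with a=-2, b=17:
h(X) = 2.9444 nats

(In bits, this would be 4.2479 bits.)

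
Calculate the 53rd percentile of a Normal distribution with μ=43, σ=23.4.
44.7613

We have X ~ Normal(μ=43, σ=23.4).

We want to find x such that P(X ≤ x) = 0.53.

This is the 53rd percentile, which means 53% of values fall below this point.

Using the inverse CDF (quantile function):
x = F⁻¹(0.53) = 44.7613

Verification: P(X ≤ 44.7613) = 0.53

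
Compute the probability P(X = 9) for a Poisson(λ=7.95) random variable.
0.123282

We have X ~ Poisson(λ=7.95).

For a Poisson distribution, the PMF gives us the probability of each outcome.

Using the PMF formula:
P(X = 9) = 0.123282

Rounded to 4 decimal places: 0.1233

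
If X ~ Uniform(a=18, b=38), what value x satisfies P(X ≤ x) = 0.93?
36.6000

We have X ~ Uniform(a=18, b=38).

We want to find x such that P(X ≤ x) = 0.93.

This is the 93rd percentile, which means 93% of values fall below this point.

Using the inverse CDF (quantile function):
x = F⁻¹(0.93) = 36.6000

Verification: P(X ≤ 36.6000) = 0.93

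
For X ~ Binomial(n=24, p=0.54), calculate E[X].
12.9600

We have X ~ Binomial(n=24, p=0.54).

For a Binomial distribution with n=24, p=0.54:
E[X] = 12.9600

This is the expected (average) value of X.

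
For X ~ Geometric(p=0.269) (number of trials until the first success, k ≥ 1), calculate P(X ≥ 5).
0.285542

We have X ~ Geometric(p=0.269) (number of trials until the first success, k ≥ 1).

For discrete distributions, P(X ≥ 5) = 1 - P(X ≤ 4).

P(X ≤ 4) = 0.714458
P(X ≥ 5) = 1 - 0.714458 = 0.285542

So there's approximately a 28.6% chance that X is at least 5.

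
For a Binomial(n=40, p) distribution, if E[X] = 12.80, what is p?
p = 0.32

For a Binomial(n, p) distribution:
E[X] = n × p

Given n = 40 and E[X] = 12.80:
12.80 = 40 × p
p = 12.80 / 40 = 0.32

Verification: Binomial(40, 0.32) has E[X] = 12.80 ✓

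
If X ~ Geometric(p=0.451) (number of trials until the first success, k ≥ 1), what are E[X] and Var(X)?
E[X] = 2.2173, Var(X) = 2.6991

We have X ~ Geometric(p=0.451) (number of trials until the first success, k ≥ 1).

For a Geometric distribution with p=0.451 (number of trials until the first success, k ≥ 1):

Expected value:
E[X] = 2.2173

Variance:
Var(X) = 2.6991

Standard deviation:
σ = √Var(X) = 1.6429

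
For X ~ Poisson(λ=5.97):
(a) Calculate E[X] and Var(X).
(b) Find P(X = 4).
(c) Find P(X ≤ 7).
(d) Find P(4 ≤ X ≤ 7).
(a) E[X] = 5.9700, Var(X) = 5.9700
(b) P(X = 4) = 0.135191
(c) P(X ≤ 7) = 0.748100
(d) P(4 ≤ X ≤ 7) = 0.594199

We have X ~ Poisson(λ=5.97).

(a) Moments:
E[X] = 5.9700
Var(X) = 5.9700
σ = √Var(X) = 2.4434

(b) Point probability using PMF:
P(X = 4) = 0.135191

(c) Cumulative probability using CDF:
P(X ≤ 7) = F(7) = 0.748100

(d) Range probability:
P(4 ≤ X ≤ 7) = P(X ≤ 7) - P(X ≤ 3)
                   = F(7) - F(3)
                   = 0.748100 - 0.153901
                   = 0.594199

This means approximately 59.4% of outcomes fall in the interval [4, 7].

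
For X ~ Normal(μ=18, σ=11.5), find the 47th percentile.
17.1344

We have X ~ Normal(μ=18, σ=11.5).

We want to find x such that P(X ≤ x) = 0.47.

This is the 47th percentile, which means 47% of values fall below this point.

Using the inverse CDF (quantile function):
x = F⁻¹(0.47) = 17.1344

Verification: P(X ≤ 17.1344) = 0.47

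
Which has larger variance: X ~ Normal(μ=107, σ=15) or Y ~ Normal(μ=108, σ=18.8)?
Y has larger variance (353.4400 > 225.0000)

Compute the variance for each distribution:

X ~ Normal(μ=107, σ=15):
Var(X) = 225.0000

Y ~ Normal(μ=108, σ=18.8):
Var(Y) = 353.4400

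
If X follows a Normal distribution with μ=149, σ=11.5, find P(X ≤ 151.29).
0.578920

We have X ~ Normal(μ=149, σ=11.5).

The CDF gives us P(X ≤ k).

Using the CDF:
P(X ≤ 151.29) = 0.578920

This means there's approximately a 57.9% chance that X is at most 151.29.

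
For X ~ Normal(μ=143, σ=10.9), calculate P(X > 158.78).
0.073850

We have X ~ Normal(μ=143, σ=10.9).

P(X > 158.78) = 1 - P(X ≤ 158.78)
                = 1 - F(158.78)
                = 1 - 0.926150
                = 0.073850

So there's approximately a 7.4% chance that X exceeds 158.78.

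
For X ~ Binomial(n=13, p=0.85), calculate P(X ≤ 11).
0.601723

We have X ~ Binomial(n=13, p=0.85).

The CDF gives us P(X ≤ k).

Using the CDF:
P(X ≤ 11) = 0.601723

This means there's approximately a 60.2% chance that X is at most 11.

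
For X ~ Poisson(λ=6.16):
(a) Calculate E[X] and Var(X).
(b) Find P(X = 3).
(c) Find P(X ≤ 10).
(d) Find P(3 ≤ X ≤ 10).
(a) E[X] = 6.1600, Var(X) = 6.1600
(b) P(X = 3) = 0.082288
(c) P(X ≤ 10) = 0.950414
(d) P(3 ≤ X ≤ 10) = 0.895215

We have X ~ Poisson(λ=6.16).

(a) Moments:
E[X] = 6.1600
Var(X) = 6.1600
σ = √Var(X) = 2.4819

(b) Point probability using PMF:
P(X = 3) = 0.082288

(c) Cumulative probability using CDF:
P(X ≤ 10) = F(10) = 0.950414

(d) Range probability:
P(3 ≤ X ≤ 10) = P(X ≤ 10) - P(X ≤ 2)
                   = F(10) - F(2)
                   = 0.950414 - 0.055199
                   = 0.895215

This means approximately 89.5% of outcomes fall in the interval [3, 10].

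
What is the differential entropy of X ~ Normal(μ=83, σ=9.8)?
3.7013 nats

We have X ~ Normal(μ=83, σ=9.8).

The differential entropy measures the uncertainty or information content of the distribution.

For a Normal distribution with μ=83, σ=9.8:
h(X) = 3.7013 nats

(In bits, this would be 5.3399 bits.)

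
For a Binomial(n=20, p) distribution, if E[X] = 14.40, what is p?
p = 0.72

For a Binomial(n, p) distribution:
E[X] = n × p

Given n = 20 and E[X] = 14.40:
14.40 = 20 × p
p = 14.40 / 20 = 0.72

Verification: Binomial(20, 0.72) has E[X] = 14.40 ✓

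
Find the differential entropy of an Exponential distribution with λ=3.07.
-0.1217 nats

We have X ~ Exponential(λ=3.07).

The differential entropy measures the uncertainty or information content of the distribution.

For an Exponential distribution with λ=3.07:
h(X) = -0.1217 nats

(In bits, this would be -0.1755 bits.)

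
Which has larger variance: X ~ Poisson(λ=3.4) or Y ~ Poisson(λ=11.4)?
Y has larger variance (11.4000 > 3.4000)

Compute the variance for each distribution:

X ~ Poisson(λ=3.4):
Var(X) = 3.4000

Y ~ Poisson(λ=11.4):
Var(Y) = 11.4000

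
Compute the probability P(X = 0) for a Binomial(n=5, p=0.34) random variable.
0.125233

We have X ~ Binomial(n=5, p=0.34).

For a Binomial distribution, the PMF gives us the probability of each outcome.

Using the PMF formula:
P(X = 0) = 0.125233

Rounded to 4 decimal places: 0.1252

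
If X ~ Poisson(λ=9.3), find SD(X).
3.0496

We have X ~ Poisson(λ=9.3).

For a Poisson distribution with λ=9.3:
σ = √Var(X) = 3.0496

The standard deviation is the square root of the variance.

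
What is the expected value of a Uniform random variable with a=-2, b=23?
10.5000

We have X ~ Uniform(a=-2, b=23).

For a Uniform distribution with a=-2, b=23:
E[X] = 10.5000

This is the expected (average) value of X.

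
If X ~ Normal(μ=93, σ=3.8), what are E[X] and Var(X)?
E[X] = 93.0000, Var(X) = 14.4400

We have X ~ Normal(μ=93, σ=3.8).

For a Normal distribution with μ=93, σ=3.8:

Expected value:
E[X] = 93.0000

Variance:
Var(X) = 14.4400

Standard deviation:
σ = √Var(X) = 3.8000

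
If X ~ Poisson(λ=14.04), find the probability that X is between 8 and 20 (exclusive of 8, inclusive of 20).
0.890090

We have X ~ Poisson(λ=14.04).

To find P(8 < X ≤ 20), we use:
P(8 < X ≤ 20) = P(X ≤ 20) - P(X ≤ 8)
                 = F(20) - F(8)
                 = 0.950938 - 0.060848
                 = 0.890090

So there's approximately a 89.0% chance that X falls in this range.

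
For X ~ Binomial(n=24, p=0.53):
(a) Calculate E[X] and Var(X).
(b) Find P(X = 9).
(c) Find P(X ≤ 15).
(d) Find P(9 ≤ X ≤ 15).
(a) E[X] = 12.7200, Var(X) = 5.9784
(b) P(X = 9) = 0.052047
(c) P(X ≤ 15) = 0.872686
(d) P(9 ≤ X ≤ 15) = 0.830831

We have X ~ Binomial(n=24, p=0.53).

(a) Moments:
E[X] = 12.7200
Var(X) = 5.9784
σ = √Var(X) = 2.4451

(b) Point probability using PMF:
P(X = 9) = 0.052047

(c) Cumulative probability using CDF:
P(X ≤ 15) = F(15) = 0.872686

(d) Range probability:
P(9 ≤ X ≤ 15) = P(X ≤ 15) - P(X ≤ 8)
                   = F(15) - F(8)
                   = 0.872686 - 0.041855
                   = 0.830831

This means approximately 83.1% of outcomes fall in the interval [9, 15].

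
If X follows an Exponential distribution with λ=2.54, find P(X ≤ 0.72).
0.839394

We have X ~ Exponential(λ=2.54).

The CDF gives us P(X ≤ k).

Using the CDF:
P(X ≤ 0.72) = 0.839394

This means there's approximately a 83.9% chance that X is at most 0.72.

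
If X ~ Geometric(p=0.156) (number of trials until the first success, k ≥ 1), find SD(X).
5.8891

We have X ~ Geometric(p=0.156) (number of trials until the first success, k ≥ 1).

For a Geometric distribution with p=0.156 (number of trials until the first success, k ≥ 1):
σ = √Var(X) = 5.8891

The standard deviation is the square root of the variance.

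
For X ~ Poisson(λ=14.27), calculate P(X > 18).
0.132902

We have X ~ Poisson(λ=14.27).

P(X > 18) = 1 - P(X ≤ 18)
                = 1 - F(18)
                = 1 - 0.867098
                = 0.132902

So there's approximately a 13.3% chance that X exceeds 18.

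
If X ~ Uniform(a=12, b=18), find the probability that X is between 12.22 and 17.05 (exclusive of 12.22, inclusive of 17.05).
0.805000

We have X ~ Uniform(a=12, b=18).

To find P(12.22 < X ≤ 17.05), we use:
P(12.22 < X ≤ 17.05) = P(X ≤ 17.05) - P(X ≤ 12.22)
                 = F(17.05) - F(12.22)
                 = 0.841667 - 0.036667
                 = 0.805000

So there's approximately a 80.5% chance that X falls in this range.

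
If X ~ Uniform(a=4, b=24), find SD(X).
5.7735

We have X ~ Uniform(a=4, b=24).

For a Uniform distribution with a=4, b=24:
σ = √Var(X) = 5.7735

The standard deviation is the square root of the variance.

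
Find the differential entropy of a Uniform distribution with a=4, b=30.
3.2581 nats

We have X ~ Uniform(a=4, b=30).

The differential entropy measures the uncertainty or information content of the distribution.

For a Uniform distribution with a=4, b=30:
h(X) = 3.2581 nats

(In bits, this would be 4.7004 bits.)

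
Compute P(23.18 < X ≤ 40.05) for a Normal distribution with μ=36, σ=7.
0.685043

We have X ~ Normal(μ=36, σ=7).

To find P(23.18 < X ≤ 40.05), we use:
P(23.18 < X ≤ 40.05) = P(X ≤ 40.05) - P(X ≤ 23.18)
                 = F(40.05) - F(23.18)
                 = 0.718561 - 0.033518
                 = 0.685043

So there's approximately a 68.5% chance that X falls in this range.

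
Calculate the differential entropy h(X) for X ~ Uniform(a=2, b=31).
3.3673 nats

We have X ~ Uniform(a=2, b=31).

The differential entropy measures the uncertainty or information content of the distribution.

For a Uniform distribution with a=2, b=31:
h(X) = 3.3673 nats

(In bits, this would be 4.8580 bits.)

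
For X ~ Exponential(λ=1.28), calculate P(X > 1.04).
0.264160

We have X ~ Exponential(λ=1.28).

P(X > 1.04) = 1 - P(X ≤ 1.04)
                = 1 - F(1.04)
                = 1 - 0.735840
                = 0.264160

So there's approximately a 26.4% chance that X exceeds 1.04.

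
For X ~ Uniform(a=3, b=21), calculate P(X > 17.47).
0.196111

We have X ~ Uniform(a=3, b=21).

P(X > 17.47) = 1 - P(X ≤ 17.47)
                = 1 - F(17.47)
                = 1 - 0.803889
                = 0.196111

So there's approximately a 19.6% chance that X exceeds 17.47.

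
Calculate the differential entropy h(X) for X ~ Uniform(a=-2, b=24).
3.2581 nats

We have X ~ Uniform(a=-2, b=24).

The differential entropy measures the uncertainty or information content of the distribution.

For a Uniform distribution with a=-2, b=24:
h(X) = 3.2581 nats

(In bits, this would be 4.7004 bits.)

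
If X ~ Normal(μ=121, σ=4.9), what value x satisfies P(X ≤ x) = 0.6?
122.2414

We have X ~ Normal(μ=121, σ=4.9).

We want to find x such that P(X ≤ x) = 0.6.

This is the 60th percentile, which means 60% of values fall below this point.

Using the inverse CDF (quantile function):
x = F⁻¹(0.6) = 122.2414

Verification: P(X ≤ 122.2414) = 0.6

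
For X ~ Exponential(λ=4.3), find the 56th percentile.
0.1909

We have X ~ Exponential(λ=4.3).

We want to find x such that P(X ≤ x) = 0.56.

This is the 56th percentile, which means 56% of values fall below this point.

Using the inverse CDF (quantile function):
x = F⁻¹(0.56) = 0.1909

Verification: P(X ≤ 0.1909) = 0.56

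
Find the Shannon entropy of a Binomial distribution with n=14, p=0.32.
1.9709 nats

We have X ~ Binomial(n=14, p=0.32).

The Shannon entropy measures the uncertainty or information content of the distribution.

For a Binomial distribution with n=14, p=0.32:
H(X) = 1.9709 nats

(In bits, this would be 2.8433 bits.)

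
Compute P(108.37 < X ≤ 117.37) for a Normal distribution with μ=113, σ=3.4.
0.814019

We have X ~ Normal(μ=113, σ=3.4).

To find P(108.37 < X ≤ 117.37), we use:
P(108.37 < X ≤ 117.37) = P(X ≤ 117.37) - P(X ≤ 108.37)
                 = F(117.37) - F(108.37)
                 = 0.900655 - 0.086636
                 = 0.814019

So there's approximately a 81.4% chance that X falls in this range.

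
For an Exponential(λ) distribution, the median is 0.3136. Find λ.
λ = 2.2103

For X ~ Exponential(λ), the CDF is F(x) = 1 - e^(-λx).
The median m satisfies F(m) = 0.5:
1 - e^(-λm) = 0.5
e^(-λm) = 0.5
λm = ln(2)
m = ln(2) / λ

Given m = 0.3136:
λ = ln(2) / 0.3136 = 0.693147 / 0.3136 = 2.2103

Verification: ln(2) / 2.2103 = 0.3136 ✓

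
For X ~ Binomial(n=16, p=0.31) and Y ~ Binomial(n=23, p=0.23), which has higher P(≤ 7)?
X has higher probability (P(X ≤ 7) = 0.9119 > P(Y ≤ 7) = 0.8623)

Compute P(≤ 7) for each distribution:

X ~ Binomial(n=16, p=0.31):
P(X ≤ 7) = 0.9119

Y ~ Binomial(n=23, p=0.23):
P(Y ≤ 7) = 0.8623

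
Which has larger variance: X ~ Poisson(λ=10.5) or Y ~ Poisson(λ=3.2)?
X has larger variance (10.5000 > 3.2000)

Compute the variance for each distribution:

X ~ Poisson(λ=10.5):
Var(X) = 10.5000

Y ~ Poisson(λ=3.2):
Var(Y) = 3.2000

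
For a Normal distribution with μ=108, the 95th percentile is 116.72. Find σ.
σ = 5.3014

For X ~ Normal(μ, σ), the p-th percentile satisfies x = μ + z_p × σ,
where z_p = Φ⁻¹(p) is the standard normal quantile.

Step 1: z_{0.95} = Φ⁻¹(0.95) = 1.6449

Step 2: Solve for σ:
116.72 = 108 + 1.6449 × σ
σ = (116.72 - 108) / 1.6449
σ = 8.72 / 1.6449
σ = 5.3014

Verification: μ + z × σ = 108 + 1.6449 × 5.3014 = 116.72 ✓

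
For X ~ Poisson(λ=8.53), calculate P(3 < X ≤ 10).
0.730551

We have X ~ Poisson(λ=8.53).

To find P(3 < X ≤ 10), we use:
P(3 < X ≤ 10) = P(X ≤ 10) - P(X ≤ 3)
                 = F(10) - F(3)
                 = 0.760042 - 0.029490
                 = 0.730551

So there's approximately a 73.1% chance that X falls in this range.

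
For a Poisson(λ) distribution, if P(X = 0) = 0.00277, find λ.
λ = 5.8889

For a Poisson(λ) distribution, the PMF at 0 is:
P(X = 0) = λ^0 e^(-λ) / 0! = e^(-λ)

Given P(X = 0) = 0.00277:
e^(-λ) = 0.00277
-λ = ln(0.00277)
λ = -ln(0.00277) = 5.8889

Verification: e^(-5.8889) = 0.00277 ✓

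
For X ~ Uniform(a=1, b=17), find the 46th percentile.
8.3600

We have X ~ Uniform(a=1, b=17).

We want to find x such that P(X ≤ x) = 0.46.

This is the 46th percentile, which means 46% of values fall below this point.

Using the inverse CDF (quantile function):
x = F⁻¹(0.46) = 8.3600

Verification: P(X ≤ 8.3600) = 0.46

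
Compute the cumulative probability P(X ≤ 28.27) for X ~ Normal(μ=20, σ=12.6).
0.744200

We have X ~ Normal(μ=20, σ=12.6).

The CDF gives us P(X ≤ k).

Using the CDF:
P(X ≤ 28.27) = 0.744200

This means there's approximately a 74.4% chance that X is at most 28.27.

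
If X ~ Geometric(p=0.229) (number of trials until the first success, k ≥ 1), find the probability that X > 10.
0.074224

We have X ~ Geometric(p=0.229) (number of trials until the first success, k ≥ 1).

P(X > 10) = 1 - P(X ≤ 10)
                = 1 - F(10)
                = 1 - 0.925776
                = 0.074224

So there's approximately a 7.4% chance that X exceeds 10.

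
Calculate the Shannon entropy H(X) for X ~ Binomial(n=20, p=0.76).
2.0583 nats

We have X ~ Binomial(n=20, p=0.76).

The Shannon entropy measures the uncertainty or information content of the distribution.

For a Binomial distribution with n=20, p=0.76:
H(X) = 2.0583 nats

(In bits, this would be 2.9695 bits.)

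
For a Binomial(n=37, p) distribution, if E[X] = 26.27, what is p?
p = 0.71

For a Binomial(n, p) distribution:
E[X] = n × p

Given n = 37 and E[X] = 26.27:
26.27 = 37 × p
p = 26.27 / 37 = 0.71

Verification: Binomial(37, 0.71) has E[X] = 26.27 ✓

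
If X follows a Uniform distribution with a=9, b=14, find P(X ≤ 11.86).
0.572000

We have X ~ Uniform(a=9, b=14).

The CDF gives us P(X ≤ k).

Using the CDF:
P(X ≤ 11.86) = 0.572000

This means there's approximately a 57.2% chance that X is at most 11.86.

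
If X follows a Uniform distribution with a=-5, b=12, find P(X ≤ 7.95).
0.761765

We have X ~ Uniform(a=-5, b=12).

The CDF gives us P(X ≤ k).

Using the CDF:
P(X ≤ 7.95) = 0.761765

This means there's approximately a 76.2% chance that X is at most 7.95.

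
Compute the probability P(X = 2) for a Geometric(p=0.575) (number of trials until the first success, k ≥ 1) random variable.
0.244375

We have X ~ Geometric(p=0.575) (number of trials until the first success, k ≥ 1).

For a Geometric distribution, the PMF gives us the probability of each outcome.

Using the PMF formula:
P(X = 2) = 0.244375

Rounded to 4 decimal places: 0.2444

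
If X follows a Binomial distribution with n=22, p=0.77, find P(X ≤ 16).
0.395049

We have X ~ Binomial(n=22, p=0.77).

The CDF gives us P(X ≤ k).

Using the CDF:
P(X ≤ 16) = 0.395049

This means there's approximately a 39.5% chance that X is at most 16.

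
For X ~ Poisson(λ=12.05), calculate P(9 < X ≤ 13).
0.438195

We have X ~ Poisson(λ=12.05).

To find P(9 < X ≤ 13), we use:
P(9 < X ≤ 13) = P(X ≤ 13) - P(X ≤ 9)
                 = F(13) - F(9)
                 = 0.676246 - 0.238051
                 = 0.438195

So there's approximately a 43.8% chance that X falls in this range.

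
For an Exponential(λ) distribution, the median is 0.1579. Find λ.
λ = 4.3898

For X ~ Exponential(λ), the CDF is F(x) = 1 - e^(-λx).
The median m satisfies F(m) = 0.5:
1 - e^(-λm) = 0.5
e^(-λm) = 0.5
λm = ln(2)
m = ln(2) / λ

Given m = 0.1579:
λ = ln(2) / 0.1579 = 0.693147 / 0.1579 = 4.3898

Verification: ln(2) / 4.3898 = 0.1579 ✓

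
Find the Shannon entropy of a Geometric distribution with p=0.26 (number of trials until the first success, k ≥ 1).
2.2041 nats

We have X ~ Geometric(p=0.26) (number of trials until the first success, k ≥ 1).

The Shannon entropy measures the uncertainty or information content of the distribution.

For a Geometric distribution with p=0.26 (number of trials until the first success, k ≥ 1):
H(X) = 2.2041 nats

(In bits, this would be 3.1798 bits.)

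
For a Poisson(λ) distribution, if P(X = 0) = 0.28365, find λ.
λ = 1.2600

For a Poisson(λ) distribution, the PMF at 0 is:
P(X = 0) = λ^0 e^(-λ) / 0! = e^(-λ)

Given P(X = 0) = 0.28365:
e^(-λ) = 0.28365
-λ = ln(0.28365)
λ = -ln(0.28365) = 1.2600

Verification: e^(-1.2600) = 0.28365 ✓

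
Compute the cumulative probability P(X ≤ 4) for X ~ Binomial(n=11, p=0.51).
0.252315

We have X ~ Binomial(n=11, p=0.51).

The CDF gives us P(X ≤ k).

Using the CDF:
P(X ≤ 4) = 0.252315

This means there's approximately a 25.2% chance that X is at most 4.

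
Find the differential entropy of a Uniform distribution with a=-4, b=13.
2.8332 nats

We have X ~ Uniform(a=-4, b=13).

The differential entropy measures the uncertainty or information content of the distribution.

For a Uniform distribution with a=-4, b=13:
h(X) = 2.8332 nats

(In bits, this would be 4.0875 bits.)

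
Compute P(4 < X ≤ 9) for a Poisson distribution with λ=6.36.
0.649321

We have X ~ Poisson(λ=6.36).

To find P(4 < X ≤ 9), we use:
P(4 < X ≤ 9) = P(X ≤ 9) - P(X ≤ 4)
                 = F(9) - F(4)
                 = 0.889072 - 0.239751
                 = 0.649321

So there's approximately a 64.9% chance that X falls in this range.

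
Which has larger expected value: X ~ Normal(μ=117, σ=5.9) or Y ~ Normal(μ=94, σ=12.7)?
X has larger mean (117.0000 > 94.0000)

Compute the expected value for each distribution:

X ~ Normal(μ=117, σ=5.9):
E[X] = 117.0000

Y ~ Normal(μ=94, σ=12.7):
E[Y] = 94.0000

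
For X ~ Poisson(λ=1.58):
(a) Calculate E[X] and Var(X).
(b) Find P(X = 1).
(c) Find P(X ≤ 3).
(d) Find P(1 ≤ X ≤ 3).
(a) E[X] = 1.5800, Var(X) = 1.5800
(b) P(X = 1) = 0.325441
(c) P(X ≤ 3) = 0.923919
(d) P(1 ≤ X ≤ 3) = 0.717944

We have X ~ Poisson(λ=1.58).

(a) Moments:
E[X] = 1.5800
Var(X) = 1.5800
σ = √Var(X) = 1.2570

(b) Point probability using PMF:
P(X = 1) = 0.325441

(c) Cumulative probability using CDF:
P(X ≤ 3) = F(3) = 0.923919

(d) Range probability:
P(1 ≤ X ≤ 3) = P(X ≤ 3) - P(X ≤ 0)
                   = F(3) - F(0)
                   = 0.923919 - 0.205975
                   = 0.717944

This means approximately 71.8% of outcomes fall in the interval [1, 3].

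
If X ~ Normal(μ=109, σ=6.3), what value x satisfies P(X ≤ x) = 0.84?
115.2651

We have X ~ Normal(μ=109, σ=6.3).

We want to find x such that P(X ≤ x) = 0.84.

This is the 84th percentile, which means 84% of values fall below this point.

Using the inverse CDF (quantile function):
x = F⁻¹(0.84) = 115.2651

Verification: P(X ≤ 115.2651) = 0.84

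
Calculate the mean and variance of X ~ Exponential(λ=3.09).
E[X] = 0.3236, Var(X) = 0.1047

We have X ~ Exponential(λ=3.09).

For an Exponential distribution with λ=3.09:

Expected value:
E[X] = 0.3236

Variance:
Var(X) = 0.1047

Standard deviation:
σ = √Var(X) = 0.3236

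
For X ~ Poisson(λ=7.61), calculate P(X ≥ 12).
0.085844

We have X ~ Poisson(λ=7.61).

For discrete distributions, P(X ≥ 12) = 1 - P(X ≤ 11).

P(X ≤ 11) = 0.914156
P(X ≥ 12) = 1 - 0.914156 = 0.085844

So there's approximately a 8.6% chance that X is at least 12.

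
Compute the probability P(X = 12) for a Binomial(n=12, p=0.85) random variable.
0.142242

We have X ~ Binomial(n=12, p=0.85).

For a Binomial distribution, the PMF gives us the probability of each outcome.

Using the PMF formula:
P(X = 12) = 0.142242

Rounded to 4 decimal places: 0.1422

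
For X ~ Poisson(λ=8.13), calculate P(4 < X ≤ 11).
0.786036

We have X ~ Poisson(λ=8.13).

To find P(4 < X ≤ 11), we use:
P(4 < X ≤ 11) = P(X ≤ 11) - P(X ≤ 4)
                 = F(11) - F(4)
                 = 0.878463 - 0.092428
                 = 0.786036

So there's approximately a 78.6% chance that X falls in this range.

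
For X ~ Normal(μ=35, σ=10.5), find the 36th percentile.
31.2362

We have X ~ Normal(μ=35, σ=10.5).

We want to find x such that P(X ≤ x) = 0.36.

This is the 36th percentile, which means 36% of values fall below this point.

Using the inverse CDF (quantile function):
x = F⁻¹(0.36) = 31.2362

Verification: P(X ≤ 31.2362) = 0.36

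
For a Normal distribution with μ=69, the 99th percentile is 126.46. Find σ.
σ = 24.6997

For X ~ Normal(μ, σ), the p-th percentile satisfies x = μ + z_p × σ,
where z_p = Φ⁻¹(p) is the standard normal quantile.

Step 1: z_{0.99} = Φ⁻¹(0.99) = 2.3263

Step 2: Solve for σ:
126.46 = 69 + 2.3263 × σ
σ = (126.46 - 69) / 2.3263
σ = 57.46 / 2.3263
σ = 24.6997

Verification: μ + z × σ = 69 + 2.3263 × 24.6997 = 126.46 ✓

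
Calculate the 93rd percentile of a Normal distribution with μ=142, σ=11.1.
158.3813

We have X ~ Normal(μ=142, σ=11.1).

We want to find x such that P(X ≤ x) = 0.93.

This is the 93rd percentile, which means 93% of values fall below this point.

Using the inverse CDF (quantile function):
x = F⁻¹(0.93) = 158.3813

Verification: P(X ≤ 158.3813) = 0.93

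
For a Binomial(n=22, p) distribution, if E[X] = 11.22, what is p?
p = 0.51

For a Binomial(n, p) distribution:
E[X] = n × p

Given n = 22 and E[X] = 11.22:
11.22 = 22 × p
p = 11.22 / 22 = 0.51

Verification: Binomial(22, 0.51) has E[X] = 11.22 ✓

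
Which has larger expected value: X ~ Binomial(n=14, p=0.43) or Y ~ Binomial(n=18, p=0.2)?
X has larger mean (6.0200 > 3.6000)

Compute the expected value for each distribution:

X ~ Binomial(n=14, p=0.43):
E[X] = 6.0200

Y ~ Binomial(n=18, p=0.2):
E[Y] = 3.6000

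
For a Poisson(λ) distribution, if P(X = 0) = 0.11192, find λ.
λ = 2.1900

For a Poisson(λ) distribution, the PMF at 0 is:
P(X = 0) = λ^0 e^(-λ) / 0! = e^(-λ)

Given P(X = 0) = 0.11192:
e^(-λ) = 0.11192
-λ = ln(0.11192)
λ = -ln(0.11192) = 2.1900

Verification: e^(-2.1900) = 0.11192 ✓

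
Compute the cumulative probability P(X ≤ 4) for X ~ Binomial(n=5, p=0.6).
0.922240

We have X ~ Binomial(n=5, p=0.6).

The CDF gives us P(X ≤ k).

Using the CDF:
P(X ≤ 4) = 0.922240

This means there's approximately a 92.2% chance that X is at most 4.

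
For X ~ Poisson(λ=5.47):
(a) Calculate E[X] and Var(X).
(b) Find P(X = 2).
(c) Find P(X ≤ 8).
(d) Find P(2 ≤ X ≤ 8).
(a) E[X] = 5.4700, Var(X) = 5.4700
(b) P(X = 2) = 0.063002
(c) P(X ≤ 8) = 0.896885
(d) P(2 ≤ X ≤ 8) = 0.869639

We have X ~ Poisson(λ=5.47).

(a) Moments:
E[X] = 5.4700
Var(X) = 5.4700
σ = √Var(X) = 2.3388

(b) Point probability using PMF:
P(X = 2) = 0.063002

(c) Cumulative probability using CDF:
P(X ≤ 8) = F(8) = 0.896885

(d) Range probability:
P(2 ≤ X ≤ 8) = P(X ≤ 8) - P(X ≤ 1)
                   = F(8) - F(1)
                   = 0.896885 - 0.027247
                   = 0.869639

This means approximately 87.0% of outcomes fall in the interval [2, 8].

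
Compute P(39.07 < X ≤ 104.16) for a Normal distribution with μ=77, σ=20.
0.883821

We have X ~ Normal(μ=77, σ=20).

To find P(39.07 < X ≤ 104.16), we use:
P(39.07 < X ≤ 104.16) = P(X ≤ 104.16) - P(X ≤ 39.07)
                 = F(104.16) - F(39.07)
                 = 0.912768 - 0.028947
                 = 0.883821

So there's approximately a 88.4% chance that X falls in this range.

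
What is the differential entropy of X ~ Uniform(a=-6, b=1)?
1.9459 nats

We have X ~ Uniform(a=-6, b=1).

The differential entropy measures the uncertainty or information content of the distribution.

For a Uniform distribution with a=-6, b=1:
h(X) = 1.9459 nats

(In bits, this would be 2.8074 bits.)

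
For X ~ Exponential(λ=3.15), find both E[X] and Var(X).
E[X] = 0.3175, Var(X) = 0.1008

We have X ~ Exponential(λ=3.15).

For an Exponential distribution with λ=3.15:

Expected value:
E[X] = 0.3175

Variance:
Var(X) = 0.1008

Standard deviation:
σ = √Var(X) = 0.3175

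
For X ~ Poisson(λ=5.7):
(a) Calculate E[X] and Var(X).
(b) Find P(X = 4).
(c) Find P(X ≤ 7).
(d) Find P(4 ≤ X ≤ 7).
(a) E[X] = 5.7000, Var(X) = 5.7000
(b) P(X = 4) = 0.147167
(c) P(X ≤ 7) = 0.784149
(d) P(4 ≤ X ≤ 7) = 0.604100

We have X ~ Poisson(λ=5.7).

(a) Moments:
E[X] = 5.7000
Var(X) = 5.7000
σ = √Var(X) = 2.3875

(b) Point probability using PMF:
P(X = 4) = 0.147167

(c) Cumulative probability using CDF:
P(X ≤ 7) = F(7) = 0.784149

(d) Range probability:
P(4 ≤ X ≤ 7) = P(X ≤ 7) - P(X ≤ 3)
                   = F(7) - F(3)
                   = 0.784149 - 0.180048
                   = 0.604100

This means approximately 60.4% of outcomes fall in the interval [4, 7].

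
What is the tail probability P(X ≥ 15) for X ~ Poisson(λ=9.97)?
0.081906

We have X ~ Poisson(λ=9.97).

For discrete distributions, P(X ≥ 15) = 1 - P(X ≤ 14).

P(X ≤ 14) = 0.918094
P(X ≥ 15) = 1 - 0.918094 = 0.081906

So there's approximately a 8.2% chance that X is at least 15.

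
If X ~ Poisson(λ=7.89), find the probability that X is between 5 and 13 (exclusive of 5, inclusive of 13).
0.767445

We have X ~ Poisson(λ=7.89).

To find P(5 < X ≤ 13), we use:
P(5 < X ≤ 13) = P(X ≤ 13) - P(X ≤ 5)
                 = F(13) - F(5)
                 = 0.968966 - 0.201522
                 = 0.767445

So there's approximately a 76.7% chance that X falls in this range.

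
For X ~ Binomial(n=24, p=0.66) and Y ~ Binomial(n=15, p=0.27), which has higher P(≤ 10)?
Y has higher probability (P(Y ≤ 10) = 0.9998 > P(X ≤ 10) = 0.0125)

Compute P(≤ 10) for each distribution:

X ~ Binomial(n=24, p=0.66):
P(X ≤ 10) = 0.0125

Y ~ Binomial(n=15, p=0.27):
P(Y ≤ 10) = 0.9998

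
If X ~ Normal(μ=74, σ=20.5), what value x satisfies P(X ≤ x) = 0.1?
47.7282

We have X ~ Normal(μ=74, σ=20.5).

We want to find x such that P(X ≤ x) = 0.1.

This is the 10th percentile, which means 10% of values fall below this point.

Using the inverse CDF (quantile function):
x = F⁻¹(0.1) = 47.7282

Verification: P(X ≤ 47.7282) = 0.1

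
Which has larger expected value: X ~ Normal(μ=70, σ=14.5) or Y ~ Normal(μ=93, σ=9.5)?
Y has larger mean (93.0000 > 70.0000)

Compute the expected value for each distribution:

X ~ Normal(μ=70, σ=14.5):
E[X] = 70.0000

Y ~ Normal(μ=93, σ=9.5):
E[Y] = 93.0000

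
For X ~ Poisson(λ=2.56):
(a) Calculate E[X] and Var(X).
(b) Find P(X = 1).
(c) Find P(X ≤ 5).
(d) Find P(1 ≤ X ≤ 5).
(a) E[X] = 2.5600, Var(X) = 2.5600
(b) P(X = 1) = 0.197900
(c) P(X ≤ 5) = 0.953850
(d) P(1 ≤ X ≤ 5) = 0.876545

We have X ~ Poisson(λ=2.56).

(a) Moments:
E[X] = 2.5600
Var(X) = 2.5600
σ = √Var(X) = 1.6000

(b) Point probability using PMF:
P(X = 1) = 0.197900

(c) Cumulative probability using CDF:
P(X ≤ 5) = F(5) = 0.953850

(d) Range probability:
P(1 ≤ X ≤ 5) = P(X ≤ 5) - P(X ≤ 0)
                   = F(5) - F(0)
                   = 0.953850 - 0.077305
                   = 0.876545

This means approximately 87.7% of outcomes fall in the interval [1, 5].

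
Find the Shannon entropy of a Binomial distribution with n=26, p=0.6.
2.3337 nats

We have X ~ Binomial(n=26, p=0.6).

The Shannon entropy measures the uncertainty or information content of the distribution.

For a Binomial distribution with n=26, p=0.6:
H(X) = 2.3337 nats

(In bits, this would be 3.3668 bits.)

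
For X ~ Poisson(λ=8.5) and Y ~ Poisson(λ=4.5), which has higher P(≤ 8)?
Y has higher probability (P(Y ≤ 8) = 0.9597 > P(X ≤ 8) = 0.5231)

Compute P(≤ 8) for each distribution:

X ~ Poisson(λ=8.5):
P(X ≤ 8) = 0.5231

Y ~ Poisson(λ=4.5):
P(Y ≤ 8) = 0.9597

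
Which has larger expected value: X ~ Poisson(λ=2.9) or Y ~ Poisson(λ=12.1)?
Y has larger mean (12.1000 > 2.9000)

Compute the expected value for each distribution:

X ~ Poisson(λ=2.9):
E[X] = 2.9000

Y ~ Poisson(λ=12.1):
E[Y] = 12.1000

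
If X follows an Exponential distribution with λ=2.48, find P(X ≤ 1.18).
0.946410

We have X ~ Exponential(λ=2.48).

The CDF gives us P(X ≤ k).

Using the CDF:
P(X ≤ 1.18) = 0.946410

This means there's approximately a 94.6% chance that X is at most 1.18.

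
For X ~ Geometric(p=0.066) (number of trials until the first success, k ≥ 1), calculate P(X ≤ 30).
0.871054

We have X ~ Geometric(p=0.066) (number of trials until the first success, k ≥ 1).

The CDF gives us P(X ≤ k).

Using the CDF:
P(X ≤ 30) = 0.871054

This means there's approximately a 87.1% chance that X is at most 30.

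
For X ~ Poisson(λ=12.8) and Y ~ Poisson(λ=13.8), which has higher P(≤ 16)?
X has higher probability (P(X ≤ 16) = 0.8495 > P(Y ≤ 16) = 0.7730)

Compute P(≤ 16) for each distribution:

X ~ Poisson(λ=12.8):
P(X ≤ 16) = 0.8495

Y ~ Poisson(λ=13.8):
P(Y ≤ 16) = 0.7730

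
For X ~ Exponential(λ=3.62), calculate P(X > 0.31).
0.325563

We have X ~ Exponential(λ=3.62).

P(X > 0.31) = 1 - P(X ≤ 0.31)
                = 1 - F(0.31)
                = 1 - 0.674437
                = 0.325563

So there's approximately a 32.6% chance that X exceeds 0.31.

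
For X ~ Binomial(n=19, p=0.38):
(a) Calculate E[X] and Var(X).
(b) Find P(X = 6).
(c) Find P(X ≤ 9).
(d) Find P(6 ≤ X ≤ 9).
(a) E[X] = 7.2200, Var(X) = 4.4764
(b) P(X = 6) = 0.163409
(c) P(X ≤ 9) = 0.858994
(d) P(6 ≤ X ≤ 9) = 0.648505

We have X ~ Binomial(n=19, p=0.38).

(a) Moments:
E[X] = 7.2200
Var(X) = 4.4764
σ = √Var(X) = 2.1158

(b) Point probability using PMF:
P(X = 6) = 0.163409

(c) Cumulative probability using CDF:
P(X ≤ 9) = F(9) = 0.858994

(d) Range probability:
P(6 ≤ X ≤ 9) = P(X ≤ 9) - P(X ≤ 5)
                   = F(9) - F(5)
                   = 0.858994 - 0.210489
                   = 0.648505

This means approximately 64.9% of outcomes fall in the interval [6, 9].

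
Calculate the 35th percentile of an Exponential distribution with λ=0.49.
0.8791

We have X ~ Exponential(λ=0.49).

We want to find x such that P(X ≤ x) = 0.35.

This is the 35th percentile, which means 35% of values fall below this point.

Using the inverse CDF (quantile function):
x = F⁻¹(0.35) = 0.8791

Verification: P(X ≤ 0.8791) = 0.35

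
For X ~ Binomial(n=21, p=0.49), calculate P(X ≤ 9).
0.366085

We have X ~ Binomial(n=21, p=0.49).

The CDF gives us P(X ≤ k).

Using the CDF:
P(X ≤ 9) = 0.366085

This means there's approximately a 36.6% chance that X is at most 9.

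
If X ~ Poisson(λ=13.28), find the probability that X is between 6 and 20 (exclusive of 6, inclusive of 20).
0.947710

We have X ~ Poisson(λ=13.28).

To find P(6 < X ≤ 20), we use:
P(6 < X ≤ 20) = P(X ≤ 20) - P(X ≤ 6)
                 = F(20) - F(6)
                 = 0.969661 - 0.021950
                 = 0.947710

So there's approximately a 94.8% chance that X falls in this range.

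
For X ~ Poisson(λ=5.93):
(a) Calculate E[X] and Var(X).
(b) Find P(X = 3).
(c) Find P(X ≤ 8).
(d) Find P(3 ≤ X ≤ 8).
(a) E[X] = 5.9300, Var(X) = 5.9300
(b) P(X = 3) = 0.092395
(c) P(X ≤ 8) = 0.854381
(d) P(3 ≤ X ≤ 8) = 0.789215

We have X ~ Poisson(λ=5.93).

(a) Moments:
E[X] = 5.9300
Var(X) = 5.9300
σ = √Var(X) = 2.4352

(b) Point probability using PMF:
P(X = 3) = 0.092395

(c) Cumulative probability using CDF:
P(X ≤ 8) = F(8) = 0.854381

(d) Range probability:
P(3 ≤ X ≤ 8) = P(X ≤ 8) - P(X ≤ 2)
                   = F(8) - F(2)
                   = 0.854381 - 0.065166
                   = 0.789215

This means approximately 78.9% of outcomes fall in the interval [3, 8].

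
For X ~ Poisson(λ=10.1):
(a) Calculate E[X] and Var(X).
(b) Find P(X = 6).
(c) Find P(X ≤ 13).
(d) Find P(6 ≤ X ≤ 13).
(a) E[X] = 10.1000, Var(X) = 10.1000
(b) P(X = 6) = 0.060565
(c) P(X ≤ 13) = 0.857065
(d) P(6 ≤ X ≤ 13) = 0.793669

We have X ~ Poisson(λ=10.1).

(a) Moments:
E[X] = 10.1000
Var(X) = 10.1000
σ = √Var(X) = 3.1780

(b) Point probability using PMF:
P(X = 6) = 0.060565

(c) Cumulative probability using CDF:
P(X ≤ 13) = F(13) = 0.857065

(d) Range probability:
P(6 ≤ X ≤ 13) = P(X ≤ 13) - P(X ≤ 5)
                   = F(13) - F(5)
                   = 0.857065 - 0.063396
                   = 0.793669

This means approximately 79.4% of outcomes fall in the interval [6, 13].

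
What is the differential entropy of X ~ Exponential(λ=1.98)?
0.3169 nats

We have X ~ Exponential(λ=1.98).

The differential entropy measures the uncertainty or information content of the distribution.

For an Exponential distribution with λ=1.98:
h(X) = 0.3169 nats

(In bits, this would be 0.4572 bits.)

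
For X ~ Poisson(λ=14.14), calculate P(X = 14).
0.105915

We have X ~ Poisson(λ=14.14).

For a Poisson distribution, the PMF gives us the probability of each outcome.

Using the PMF formula:
P(X = 14) = 0.105915

Rounded to 4 decimal places: 0.1059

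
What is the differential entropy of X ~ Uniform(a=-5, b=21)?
3.2581 nats

We have X ~ Uniform(a=-5, b=21).

The differential entropy measures the uncertainty or information content of the distribution.

For a Uniform distribution with a=-5, b=21:
h(X) = 3.2581 nats

(In bits, this would be 4.7004 bits.)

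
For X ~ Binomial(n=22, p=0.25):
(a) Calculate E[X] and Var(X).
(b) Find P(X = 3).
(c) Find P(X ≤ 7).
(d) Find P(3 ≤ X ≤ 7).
(a) E[X] = 5.5000, Var(X) = 4.1250
(b) P(X = 3) = 0.101743
(c) P(X ≤ 7) = 0.838472
(d) P(3 ≤ X ≤ 7) = 0.777823

We have X ~ Binomial(n=22, p=0.25).

(a) Moments:
E[X] = 5.5000
Var(X) = 4.1250
σ = √Var(X) = 2.0310

(b) Point probability using PMF:
P(X = 3) = 0.101743

(c) Cumulative probability using CDF:
P(X ≤ 7) = F(7) = 0.838472

(d) Range probability:
P(3 ≤ X ≤ 7) = P(X ≤ 7) - P(X ≤ 2)
                   = F(7) - F(2)
                   = 0.838472 - 0.060649
                   = 0.777823

This means approximately 77.8% of outcomes fall in the interval [3, 7].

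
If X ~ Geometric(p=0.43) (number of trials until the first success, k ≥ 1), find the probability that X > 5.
0.060169

We have X ~ Geometric(p=0.43) (number of trials until the first success, k ≥ 1).

P(X > 5) = 1 - P(X ≤ 5)
                = 1 - F(5)
                = 1 - 0.939831
                = 0.060169

So there's approximately a 6.0% chance that X exceeds 5.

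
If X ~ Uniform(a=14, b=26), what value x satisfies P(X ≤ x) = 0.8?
23.6000

We have X ~ Uniform(a=14, b=26).

We want to find x such that P(X ≤ x) = 0.8.

This is the 80th percentile, which means 80% of values fall below this point.

Using the inverse CDF (quantile function):
x = F⁻¹(0.8) = 23.6000

Verification: P(X ≤ 23.6000) = 0.8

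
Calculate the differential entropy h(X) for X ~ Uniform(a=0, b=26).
3.2581 nats

We have X ~ Uniform(a=0, b=26).

The differential entropy measures the uncertainty or information content of the distribution.

For a Uniform distribution with a=0, b=26:
h(X) = 3.2581 nats

(In bits, this would be 4.7004 bits.)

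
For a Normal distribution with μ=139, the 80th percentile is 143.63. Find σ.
σ = 5.5013

For X ~ Normal(μ, σ), the p-th percentile satisfies x = μ + z_p × σ,
where z_p = Φ⁻¹(p) is the standard normal quantile.

Step 1: z_{0.8} = Φ⁻¹(0.8) = 0.8416

Step 2: Solve for σ:
143.63 = 139 + 0.8416 × σ
σ = (143.63 - 139) / 0.8416
σ = 4.63 / 0.8416
σ = 5.5013

Verification: μ + z × σ = 139 + 0.8416 × 5.5013 = 143.63 ✓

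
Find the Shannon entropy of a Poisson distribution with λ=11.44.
2.6298 nats

We have X ~ Poisson(λ=11.44).

The Shannon entropy measures the uncertainty or information content of the distribution.

For a Poisson distribution with λ=11.44:
H(X) = 2.6298 nats

(In bits, this would be 3.7941 bits.)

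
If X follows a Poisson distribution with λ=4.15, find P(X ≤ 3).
0.404727

We have X ~ Poisson(λ=4.15).

The CDF gives us P(X ≤ k).

Using the CDF:
P(X ≤ 3) = 0.404727

This means there's approximately a 40.5% chance that X is at most 3.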